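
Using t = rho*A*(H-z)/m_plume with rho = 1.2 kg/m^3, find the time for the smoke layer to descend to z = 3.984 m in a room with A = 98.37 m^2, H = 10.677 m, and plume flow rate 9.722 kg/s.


H - z = 6.693 m
t = 1.2 * 98.37 * 6.693 / 9.722 = 81.266 s

81.266 s


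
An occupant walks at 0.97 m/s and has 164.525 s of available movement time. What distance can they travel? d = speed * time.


d = 0.97 * 164.525 = 159.59 m

159.59 m


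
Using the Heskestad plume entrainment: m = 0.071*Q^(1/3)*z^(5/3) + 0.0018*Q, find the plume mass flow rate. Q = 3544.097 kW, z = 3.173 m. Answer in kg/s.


Q^(1/3) = 15.246
z^(5/3) = 6.8515
First term = 0.071 * 15.246 * 6.8515 = 7.4167
Second term = 0.0018 * 3544.097 = 6.3794
m = 13.796 kg/s

13.796 kg/s


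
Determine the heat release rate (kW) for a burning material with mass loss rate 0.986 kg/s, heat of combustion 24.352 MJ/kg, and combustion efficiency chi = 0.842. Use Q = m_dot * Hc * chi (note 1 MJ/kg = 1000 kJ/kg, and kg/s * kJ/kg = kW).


Hc = 24.352 MJ/kg = 24.352 * 1000 kJ/kg = 24352 kJ/kg
Q = 0.986 kg/s * 24352 kJ/kg * 0.842 = 20217 kW

20217 kW


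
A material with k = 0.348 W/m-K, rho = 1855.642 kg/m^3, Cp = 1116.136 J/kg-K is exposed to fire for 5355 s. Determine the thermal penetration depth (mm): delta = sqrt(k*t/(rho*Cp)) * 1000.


alpha = 0.348 / (1855.642 * 1116.136) = 1.6802e-07 m^2/s
alpha * t = 0.00089976
delta = sqrt(0.00089976) * 1000 = 29.996 mm

29.996 mm


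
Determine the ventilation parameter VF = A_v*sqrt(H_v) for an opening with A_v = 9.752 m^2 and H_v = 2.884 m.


sqrt(H_v) = 1.6982
VF = 9.752 * 1.6982 = 16.561 m^(5/2)

16.561 m^(5/2)


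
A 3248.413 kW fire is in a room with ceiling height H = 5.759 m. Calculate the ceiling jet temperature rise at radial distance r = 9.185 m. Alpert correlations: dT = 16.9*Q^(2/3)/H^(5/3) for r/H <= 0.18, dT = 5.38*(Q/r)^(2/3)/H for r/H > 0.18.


r/H = 9.185 / 5.759 = 1.5949
r/H > 0.18, so dT = 5.38*(Q/r)^(2/3)/H
Q/r = 353.66
(Q/r)^(2/3) = 50.011
dT = 5.38 * 50.011 / 5.759 = 46.719 K

46.719 K


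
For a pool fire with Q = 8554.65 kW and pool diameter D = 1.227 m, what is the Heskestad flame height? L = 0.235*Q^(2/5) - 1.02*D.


Q^(2/5) = 37.401
0.235 * Q^(2/5) = 8.7892
1.02 * D = 1.2515
L = 7.5376 m

7.5376 m


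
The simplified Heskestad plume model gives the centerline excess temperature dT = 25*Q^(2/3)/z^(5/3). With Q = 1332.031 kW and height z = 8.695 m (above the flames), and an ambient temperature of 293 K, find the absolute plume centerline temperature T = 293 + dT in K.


Q^(2/3) = 121.06
z^(5/3) = 36.766
dT = 25 * 121.06 / 36.766 = 82.319 K
T = 293 + 82.319 = 375.32 K

375.32 K


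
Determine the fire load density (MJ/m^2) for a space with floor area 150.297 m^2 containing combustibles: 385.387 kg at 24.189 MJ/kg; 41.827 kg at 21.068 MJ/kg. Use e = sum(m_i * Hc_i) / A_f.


Total energy = 385.387*24.189 + 41.827*21.068
= 9322.126 + 881.2112
= 10203.34 MJ
e = 10203.34 / 150.297 = 67.888 MJ/m^2

67.888 MJ/m^2


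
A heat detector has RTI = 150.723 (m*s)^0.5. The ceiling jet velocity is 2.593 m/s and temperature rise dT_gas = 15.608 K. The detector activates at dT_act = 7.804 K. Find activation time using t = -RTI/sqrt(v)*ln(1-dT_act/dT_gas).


dT_act/dT_gas = 0.5
ln(1 - 0.5) = -0.69315
t = -150.723 / sqrt(2.593) * -0.69315 = 64.879 s

64.879 s


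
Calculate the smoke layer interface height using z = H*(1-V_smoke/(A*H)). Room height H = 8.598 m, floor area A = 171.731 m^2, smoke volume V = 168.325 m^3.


V/(A*H) = 0.11400
1 - 0.11400 = 0.88600
z = 8.598 * 0.88600 = 7.6178 m

7.6178 m


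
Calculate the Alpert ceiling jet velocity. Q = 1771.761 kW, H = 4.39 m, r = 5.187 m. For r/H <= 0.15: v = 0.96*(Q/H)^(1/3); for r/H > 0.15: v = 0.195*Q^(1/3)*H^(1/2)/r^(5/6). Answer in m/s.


r/H = 5.187 / 4.39 = 1.1815
r/H > 0.15, so v = 0.195*Q^(1/3)*H^(1/2)/r^(5/6)
Q^(1/3) = 12.100
H^(1/2) = 2.0952
r^(5/6) = 3.9424
v = 0.195 * 12.100 * 2.0952 / 3.9424 = 1.2540 m/s

1.2540 m/s


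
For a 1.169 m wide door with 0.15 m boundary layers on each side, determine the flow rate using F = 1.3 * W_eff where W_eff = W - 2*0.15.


W_eff = 1.169 - 0.30 = 0.869 m
F = 1.3 * 0.869 = 1.1297 persons/s

1.1297 persons/s


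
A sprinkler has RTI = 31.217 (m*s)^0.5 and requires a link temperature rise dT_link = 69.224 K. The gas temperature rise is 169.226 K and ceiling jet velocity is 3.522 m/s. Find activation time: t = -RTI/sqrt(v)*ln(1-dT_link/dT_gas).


dT_link/dT_gas = 0.40906
ln(1 - 0.40906) = -0.52604
t = -31.217 / sqrt(3.522) * -0.52604 = 8.7502 s

8.7502 s


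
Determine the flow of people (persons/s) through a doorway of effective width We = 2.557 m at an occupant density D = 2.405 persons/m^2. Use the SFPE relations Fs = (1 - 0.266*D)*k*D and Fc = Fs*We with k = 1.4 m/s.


1 - 0.266*D = 1 - 0.266*2.405 = 0.36027
Fs = 0.36027 * 1.4 * 2.405 = 1.2130 persons/(s*m)
Fc = 1.2130 * 2.557 = 3.1017 persons/s

3.1017 persons/s


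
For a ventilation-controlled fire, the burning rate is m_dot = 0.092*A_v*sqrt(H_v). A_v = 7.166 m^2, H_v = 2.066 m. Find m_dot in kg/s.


sqrt(H_v) = 1.4374
m_dot = 0.092 * 7.166 * 1.4374 = 0.94761 kg/s

0.94761 kg/s


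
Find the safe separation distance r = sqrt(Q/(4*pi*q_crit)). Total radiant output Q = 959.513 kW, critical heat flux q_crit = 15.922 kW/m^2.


4*pi*q_crit = 200.08
Q/(4*pi*q_crit) = 4.7956
r = sqrt(4.7956) = 2.1899 m

2.1899 m


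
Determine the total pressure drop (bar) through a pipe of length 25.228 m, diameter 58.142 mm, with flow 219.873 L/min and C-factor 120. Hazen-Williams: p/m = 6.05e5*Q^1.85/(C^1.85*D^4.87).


Q^1.85 = 21529
C^1.85 = 7022.4
D^4.87 = 3.9180e+08
p/m = 0.0047339 bar/m
p_total = 0.0047339 * 25.228 = 0.11943 bar

0.11943 bar


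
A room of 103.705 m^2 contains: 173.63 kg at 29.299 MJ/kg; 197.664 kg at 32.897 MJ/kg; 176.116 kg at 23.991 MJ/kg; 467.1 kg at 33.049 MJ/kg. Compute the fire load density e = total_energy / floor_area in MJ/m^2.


Total energy = 173.63*29.299 + 197.664*32.897 + 176.116*23.991 + 467.1*33.049
= 5087.185 + 6502.553 + 4225.199 + 15437.19
= 31252.12 MJ
e = 31252.12 / 103.705 = 301.36 MJ/m^2

301.36 MJ/m^2


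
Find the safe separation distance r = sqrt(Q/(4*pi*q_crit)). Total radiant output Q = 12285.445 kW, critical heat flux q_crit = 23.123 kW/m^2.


4*pi*q_crit = 290.57
Q/(4*pi*q_crit) = 42.280
r = sqrt(42.280) = 6.5023 m

6.5023 m


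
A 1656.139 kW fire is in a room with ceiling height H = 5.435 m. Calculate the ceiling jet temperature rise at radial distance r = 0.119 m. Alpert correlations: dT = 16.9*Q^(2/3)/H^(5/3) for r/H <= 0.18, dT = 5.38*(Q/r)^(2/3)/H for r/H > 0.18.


r/H = 0.119 / 5.435 = 0.021895
r/H <= 0.18, so dT = 16.9*Q^(2/3)/H^(5/3)
Q^(2/3) = 139.98
H^(5/3) = 16.801
dT = 16.9 * 139.98 / 16.801 = 140.81 K

140.81 K


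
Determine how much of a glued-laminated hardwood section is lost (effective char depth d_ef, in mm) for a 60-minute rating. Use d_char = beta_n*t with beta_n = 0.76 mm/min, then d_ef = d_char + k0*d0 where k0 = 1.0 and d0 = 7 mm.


d_char = 0.76 * 60 = 45.6 mm
d_ef = 45.6 + 1.0*7 = 52.6 mm

52.6 mm


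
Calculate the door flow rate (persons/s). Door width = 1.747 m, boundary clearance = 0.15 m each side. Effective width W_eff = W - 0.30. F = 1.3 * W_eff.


W_eff = 1.747 - 0.30 = 1.447 m
F = 1.3 * 1.447 = 1.8811 persons/s

1.8811 persons/s


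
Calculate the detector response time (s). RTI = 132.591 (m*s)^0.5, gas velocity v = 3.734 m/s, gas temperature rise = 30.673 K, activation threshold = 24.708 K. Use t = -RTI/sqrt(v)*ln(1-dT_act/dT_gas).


dT_act/dT_gas = 0.80553
ln(1 - 0.80553) = -1.6375
t = -132.591 / sqrt(3.734) * -1.6375 = 112.36 s

112.36 s


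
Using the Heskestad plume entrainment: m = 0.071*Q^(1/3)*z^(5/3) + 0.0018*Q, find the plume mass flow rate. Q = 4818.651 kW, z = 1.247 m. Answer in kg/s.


Q^(1/3) = 16.890
z^(5/3) = 1.4447
First term = 0.071 * 16.890 * 1.4447 = 1.7325
Second term = 0.0018 * 4818.651 = 8.6736
m = 10.406 kg/s

10.406 kg/s


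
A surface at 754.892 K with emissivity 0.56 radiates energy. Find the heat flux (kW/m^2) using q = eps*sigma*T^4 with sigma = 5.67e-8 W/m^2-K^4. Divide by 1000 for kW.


T^4 = 3.2474e+11
q = 0.56 * 5.67e-8 * 3.2474e+11 / 1000 = 10.311 kW/m^2

10.311 kW/m^2


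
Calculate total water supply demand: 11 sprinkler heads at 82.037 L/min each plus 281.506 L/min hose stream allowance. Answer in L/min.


Sprinkler demand = 11 * 82.037 = 902.407 L/min
Total = 902.407 + 281.506 = 1183.913 L/min

1183.913 L/min


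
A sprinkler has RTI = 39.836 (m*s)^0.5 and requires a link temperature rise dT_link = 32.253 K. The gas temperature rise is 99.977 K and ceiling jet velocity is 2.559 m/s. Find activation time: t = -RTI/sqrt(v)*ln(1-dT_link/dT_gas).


dT_link/dT_gas = 0.32260
ln(1 - 0.32260) = -0.38950
t = -39.836 / sqrt(2.559) * -0.38950 = 9.6995 s

9.6995 s


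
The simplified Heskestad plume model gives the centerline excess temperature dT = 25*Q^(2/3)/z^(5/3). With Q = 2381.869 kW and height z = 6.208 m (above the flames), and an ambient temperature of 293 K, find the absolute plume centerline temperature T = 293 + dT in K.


Q^(2/3) = 178.35
z^(5/3) = 20.969
dT = 25 * 178.35 / 20.969 = 212.63 K
T = 293 + 212.63 = 505.63 K

505.63 K


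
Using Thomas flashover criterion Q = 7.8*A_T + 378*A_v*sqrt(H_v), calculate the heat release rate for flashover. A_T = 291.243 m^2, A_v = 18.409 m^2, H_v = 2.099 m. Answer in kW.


7.8*A_T = 2271.7
sqrt(H_v) = 1.4488
378*A_v*sqrt(H_v) = 10082
Q = 2271.7 + 10082 = 12353 kW

12353 kW


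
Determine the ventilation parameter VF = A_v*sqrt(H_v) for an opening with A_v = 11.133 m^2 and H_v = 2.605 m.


sqrt(H_v) = 1.6140
VF = 11.133 * 1.6140 = 17.969 m^(5/2)

17.969 m^(5/2)


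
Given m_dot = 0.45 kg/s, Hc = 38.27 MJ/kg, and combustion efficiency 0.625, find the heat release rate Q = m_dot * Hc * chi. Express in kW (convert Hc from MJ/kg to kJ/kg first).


Hc = 38.27 MJ/kg = 38.27 * 1000 kJ/kg = 38270 kJ/kg
Q = 0.45 kg/s * 38270 kJ/kg * 0.625 = 10763 kW

10763 kW


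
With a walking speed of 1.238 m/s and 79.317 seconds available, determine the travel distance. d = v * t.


d = 1.238 * 79.317 = 98.194 m

98.194 m


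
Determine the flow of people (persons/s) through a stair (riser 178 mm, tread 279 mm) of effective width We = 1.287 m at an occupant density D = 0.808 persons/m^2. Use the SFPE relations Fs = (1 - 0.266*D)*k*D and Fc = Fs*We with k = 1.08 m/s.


1 - 0.266*D = 1 - 0.266*0.808 = 0.78507
Fs = 0.78507 * 1.08 * 0.808 = 0.68509 persons/(s*m)
Fc = 0.68509 * 1.287 = 0.88170 persons/s

0.88170 persons/s


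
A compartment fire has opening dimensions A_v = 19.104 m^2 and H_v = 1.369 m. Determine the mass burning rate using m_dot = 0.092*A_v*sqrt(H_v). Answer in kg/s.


sqrt(H_v) = 1.1700
m_dot = 0.092 * 19.104 * 1.1700 = 2.0564 kg/s

2.0564 kg/s


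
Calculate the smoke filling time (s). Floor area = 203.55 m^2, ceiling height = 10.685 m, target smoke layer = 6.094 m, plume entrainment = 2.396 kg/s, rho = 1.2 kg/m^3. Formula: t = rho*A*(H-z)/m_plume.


H - z = 4.591 m
t = 1.2 * 203.55 * 4.591 / 2.396 = 468.03 s

468.03 s


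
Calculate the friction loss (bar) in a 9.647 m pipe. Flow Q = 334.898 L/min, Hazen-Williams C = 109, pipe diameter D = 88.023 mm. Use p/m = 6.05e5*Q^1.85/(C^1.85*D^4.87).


Q^1.85 = 46891
C^1.85 = 5878.1
D^4.87 = 2.9525e+09
p/m = 0.0016346 bar/m
p_total = 0.0016346 * 9.647 = 0.015769 bar

0.015769 bar


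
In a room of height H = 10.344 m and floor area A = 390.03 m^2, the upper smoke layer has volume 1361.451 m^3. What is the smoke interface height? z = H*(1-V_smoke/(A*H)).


V/(A*H) = 0.33745
1 - 0.33745 = 0.66255
z = 10.344 * 0.66255 = 6.8534 m

6.8534 m


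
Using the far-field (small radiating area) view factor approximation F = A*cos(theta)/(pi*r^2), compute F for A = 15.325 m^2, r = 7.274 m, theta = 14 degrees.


cos(14 deg) = 0.97030
pi*r^2 = 166.23
F = 15.325 * 0.97030 / 166.23 = 0.089456

0.089456


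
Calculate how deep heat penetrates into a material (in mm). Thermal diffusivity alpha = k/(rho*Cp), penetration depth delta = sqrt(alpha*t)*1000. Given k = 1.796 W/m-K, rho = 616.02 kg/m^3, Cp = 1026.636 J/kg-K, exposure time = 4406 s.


alpha = 1.796 / (616.02 * 1026.636) = 2.8398e-06 m^2/s
alpha * t = 0.012512
delta = sqrt(0.012512) * 1000 = 111.86 mm

111.86 mm


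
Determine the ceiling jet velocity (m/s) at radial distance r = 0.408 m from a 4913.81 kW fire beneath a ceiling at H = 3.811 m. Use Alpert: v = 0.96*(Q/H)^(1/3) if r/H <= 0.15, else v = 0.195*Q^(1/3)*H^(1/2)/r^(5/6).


r/H = 0.408 / 3.811 = 0.10706
r/H <= 0.15, so v = 0.96*(Q/H)^(1/3)
Q/H = 1289.4
(Q/H)^(1/3) = 10.884
v = 0.96 * 10.884 = 10.449 m/s

10.449 m/s


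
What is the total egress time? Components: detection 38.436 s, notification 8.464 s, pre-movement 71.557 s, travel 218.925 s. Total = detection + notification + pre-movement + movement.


Total = 38.436 + 8.464 + 71.557 + 218.925 = 337.382 s

337.382 s


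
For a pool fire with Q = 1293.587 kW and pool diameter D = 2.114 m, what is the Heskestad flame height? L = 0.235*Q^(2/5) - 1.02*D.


Q^(2/5) = 17.568
0.235 * Q^(2/5) = 4.1284
1.02 * D = 2.1563
L = 1.9722 m

1.9722 m


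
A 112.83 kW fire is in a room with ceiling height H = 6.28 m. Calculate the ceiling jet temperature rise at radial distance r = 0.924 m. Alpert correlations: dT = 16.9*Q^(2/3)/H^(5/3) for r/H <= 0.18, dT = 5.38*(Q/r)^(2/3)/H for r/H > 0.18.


r/H = 0.924 / 6.28 = 0.14713
r/H <= 0.18, so dT = 16.9*Q^(2/3)/H^(5/3)
Q^(2/3) = 23.350
H^(5/3) = 21.376
dT = 16.9 * 23.350 / 21.376 = 18.460 K

18.460 K


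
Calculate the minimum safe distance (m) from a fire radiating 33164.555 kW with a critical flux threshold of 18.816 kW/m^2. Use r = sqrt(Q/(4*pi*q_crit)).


4*pi*q_crit = 236.45
Q/(4*pi*q_crit) = 140.26
r = sqrt(140.26) = 11.843 m

11.843 m


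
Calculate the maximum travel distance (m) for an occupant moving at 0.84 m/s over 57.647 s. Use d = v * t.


d = 0.84 * 57.647 = 48.423 m

48.423 m


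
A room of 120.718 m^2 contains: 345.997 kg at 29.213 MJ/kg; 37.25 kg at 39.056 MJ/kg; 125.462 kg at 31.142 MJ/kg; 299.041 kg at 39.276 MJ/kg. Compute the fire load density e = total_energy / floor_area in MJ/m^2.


Total energy = 345.997*29.213 + 37.25*39.056 + 125.462*31.142 + 299.041*39.276
= 10107.61 + 1454.836 + 3907.138 + 11745.13
= 27214.72 MJ
e = 27214.72 / 120.718 = 225.44 MJ/m^2

225.44 MJ/m^2


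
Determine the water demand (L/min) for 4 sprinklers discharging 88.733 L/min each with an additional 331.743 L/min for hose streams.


Sprinkler demand = 4 * 88.733 = 354.932 L/min
Total = 354.932 + 331.743 = 686.675 L/min

686.675 L/min


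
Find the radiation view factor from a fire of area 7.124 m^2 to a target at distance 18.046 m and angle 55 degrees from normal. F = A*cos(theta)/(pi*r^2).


cos(55 deg) = 0.57358
pi*r^2 = 1023.1
F = 7.124 * 0.57358 / 1023.1 = 0.0039940

0.0039940


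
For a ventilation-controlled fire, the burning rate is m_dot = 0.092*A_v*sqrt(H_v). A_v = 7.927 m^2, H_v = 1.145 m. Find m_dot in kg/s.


sqrt(H_v) = 1.0700
m_dot = 0.092 * 7.927 * 1.0700 = 0.78037 kg/s

0.78037 kg/s


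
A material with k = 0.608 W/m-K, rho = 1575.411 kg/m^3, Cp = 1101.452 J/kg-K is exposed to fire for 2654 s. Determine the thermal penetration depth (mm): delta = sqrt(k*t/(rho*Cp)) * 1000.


alpha = 0.608 / (1575.411 * 1101.452) = 3.5038e-07 m^2/s
alpha * t = 0.00092992
delta = sqrt(0.00092992) * 1000 = 30.495 mm

30.495 mm


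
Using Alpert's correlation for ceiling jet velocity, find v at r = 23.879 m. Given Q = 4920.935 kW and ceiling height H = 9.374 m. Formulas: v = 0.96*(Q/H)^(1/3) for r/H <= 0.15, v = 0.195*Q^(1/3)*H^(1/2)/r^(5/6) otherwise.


r/H = 23.879 / 9.374 = 2.5474
r/H > 0.15, so v = 0.195*Q^(1/3)*H^(1/2)/r^(5/6)
Q^(1/3) = 17.009
H^(1/2) = 3.0617
r^(5/6) = 14.072
v = 0.195 * 17.009 * 3.0617 / 14.072 = 0.72166 m/s

0.72166 m/s


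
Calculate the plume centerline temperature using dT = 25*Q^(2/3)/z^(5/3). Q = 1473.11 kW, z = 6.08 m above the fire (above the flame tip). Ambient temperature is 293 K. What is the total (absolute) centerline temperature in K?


Q^(2/3) = 129.47
z^(5/3) = 20.254
dT = 25 * 129.47 / 20.254 = 159.81 K
T = 293 + 159.81 = 452.81 K

452.81 K


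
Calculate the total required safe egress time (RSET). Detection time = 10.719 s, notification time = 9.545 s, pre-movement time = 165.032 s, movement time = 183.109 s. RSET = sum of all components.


Total = 10.719 + 9.545 + 165.032 + 183.109 = 368.405 s

368.405 s


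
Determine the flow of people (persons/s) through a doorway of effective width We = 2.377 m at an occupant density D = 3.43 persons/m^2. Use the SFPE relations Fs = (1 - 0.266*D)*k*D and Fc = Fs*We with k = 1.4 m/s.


1 - 0.266*D = 1 - 0.266*3.43 = 0.087620
Fs = 0.087620 * 1.4 * 3.43 = 0.42075 persons/(s*m)
Fc = 0.42075 * 2.377 = 1.0001 persons/s

1.0001 persons/s


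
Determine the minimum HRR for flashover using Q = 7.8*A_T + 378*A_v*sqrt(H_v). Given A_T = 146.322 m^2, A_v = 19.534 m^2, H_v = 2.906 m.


7.8*A_T = 1141.3
sqrt(H_v) = 1.7047
378*A_v*sqrt(H_v) = 12587
Q = 1141.3 + 12587 = 13729 kW

13729 kW


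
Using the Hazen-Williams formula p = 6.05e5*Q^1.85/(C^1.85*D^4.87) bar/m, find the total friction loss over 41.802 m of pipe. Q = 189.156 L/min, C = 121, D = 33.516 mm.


Q^1.85 = 16297
C^1.85 = 7131.0
D^4.87 = 2.6790e+07
p/m = 0.051611 bar/m
p_total = 0.051611 * 41.802 = 2.1574 bar

2.1574 bar


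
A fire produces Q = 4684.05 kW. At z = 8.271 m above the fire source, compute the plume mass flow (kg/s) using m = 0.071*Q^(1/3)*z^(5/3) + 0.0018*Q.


Q^(1/3) = 16.732
z^(5/3) = 33.827
First term = 0.071 * 16.732 * 33.827 = 40.185
Second term = 0.0018 * 4684.05 = 8.4313
m = 48.616 kg/s

48.616 kg/s


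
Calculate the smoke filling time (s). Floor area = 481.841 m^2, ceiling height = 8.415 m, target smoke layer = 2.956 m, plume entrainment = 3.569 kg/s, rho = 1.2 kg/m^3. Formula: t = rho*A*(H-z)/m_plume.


H - z = 5.459 m
t = 1.2 * 481.841 * 5.459 / 3.569 = 884.41 s

884.41 s


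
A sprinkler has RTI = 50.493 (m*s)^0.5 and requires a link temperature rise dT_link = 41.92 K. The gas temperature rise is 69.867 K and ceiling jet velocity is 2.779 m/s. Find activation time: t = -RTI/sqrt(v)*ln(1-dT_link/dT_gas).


dT_link/dT_gas = 0.60000
ln(1 - 0.60000) = -0.91628
t = -50.493 / sqrt(2.779) * -0.91628 = 27.753 s

27.753 s


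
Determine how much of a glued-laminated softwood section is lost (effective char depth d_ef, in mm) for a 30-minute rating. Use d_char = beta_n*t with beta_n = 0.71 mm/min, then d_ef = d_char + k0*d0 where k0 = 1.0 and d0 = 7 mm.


d_char = 0.71 * 30 = 21.3 mm
d_ef = 21.3 + 1.0*7 = 28.3 mm

28.3 mm


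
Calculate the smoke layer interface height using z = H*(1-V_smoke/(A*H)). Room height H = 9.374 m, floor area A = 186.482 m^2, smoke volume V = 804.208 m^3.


V/(A*H) = 0.46005
1 - 0.46005 = 0.53995
z = 9.374 * 0.53995 = 5.0615 m

5.0615 m


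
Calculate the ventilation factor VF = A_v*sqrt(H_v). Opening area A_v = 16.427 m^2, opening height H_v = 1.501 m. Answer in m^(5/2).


sqrt(H_v) = 1.2252
VF = 16.427 * 1.2252 = 20.126 m^(5/2)

20.126 m^(5/2)


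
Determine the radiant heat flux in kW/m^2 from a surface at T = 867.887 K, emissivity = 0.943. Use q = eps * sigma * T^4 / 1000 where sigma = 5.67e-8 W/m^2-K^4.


T^4 = 5.6735e+11
q = 0.943 * 5.67e-8 * 5.6735e+11 / 1000 = 30.335 kW/m^2

30.335 kW/m^2


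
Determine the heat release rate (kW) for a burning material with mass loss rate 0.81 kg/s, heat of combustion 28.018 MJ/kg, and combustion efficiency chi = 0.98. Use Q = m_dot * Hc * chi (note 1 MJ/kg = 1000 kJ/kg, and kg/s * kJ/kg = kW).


Hc = 28.018 MJ/kg = 28.018 * 1000 kJ/kg = 28018 kJ/kg
Q = 0.81 kg/s * 28018 kJ/kg * 0.98 = 22241 kW

22241 kW


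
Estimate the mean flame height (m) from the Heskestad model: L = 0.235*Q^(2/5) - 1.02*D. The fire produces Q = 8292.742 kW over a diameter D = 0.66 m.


Q^(2/5) = 36.939
0.235 * Q^(2/5) = 8.6805
1.02 * D = 0.67320
L = 8.0073 m

8.0073 m


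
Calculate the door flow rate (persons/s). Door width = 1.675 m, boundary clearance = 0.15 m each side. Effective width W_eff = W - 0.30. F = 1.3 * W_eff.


W_eff = 1.675 - 0.30 = 1.375 m
F = 1.3 * 1.375 = 1.7875 persons/s

1.7875 persons/s


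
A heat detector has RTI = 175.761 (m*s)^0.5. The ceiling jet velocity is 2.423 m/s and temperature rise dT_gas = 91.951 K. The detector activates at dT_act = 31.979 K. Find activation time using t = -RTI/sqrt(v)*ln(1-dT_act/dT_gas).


dT_act/dT_gas = 0.34778
ln(1 - 0.34778) = -0.42738
t = -175.761 / sqrt(2.423) * -0.42738 = 48.257 s

48.257 s


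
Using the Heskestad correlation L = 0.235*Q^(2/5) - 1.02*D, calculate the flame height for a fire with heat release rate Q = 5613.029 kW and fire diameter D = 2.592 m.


Q^(2/5) = 31.599
0.235 * Q^(2/5) = 7.4259
1.02 * D = 2.6438
L = 4.7820 m

4.7820 m


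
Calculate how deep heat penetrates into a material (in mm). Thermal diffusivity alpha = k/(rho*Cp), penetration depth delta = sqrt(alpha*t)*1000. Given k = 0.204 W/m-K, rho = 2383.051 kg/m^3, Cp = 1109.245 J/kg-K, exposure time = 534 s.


alpha = 0.204 / (2383.051 * 1109.245) = 7.7174e-08 m^2/s
alpha * t = 4.1211e-05
delta = sqrt(4.1211e-05) * 1000 = 6.4196 mm

6.4196 mm


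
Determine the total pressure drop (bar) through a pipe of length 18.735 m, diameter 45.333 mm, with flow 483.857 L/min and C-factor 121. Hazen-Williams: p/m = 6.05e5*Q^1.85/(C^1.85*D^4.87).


Q^1.85 = 92625
C^1.85 = 7131.0
D^4.87 = 1.1661e+08
p/m = 0.067389 bar/m
p_total = 0.067389 * 18.735 = 1.2625 bar

1.2625 bar


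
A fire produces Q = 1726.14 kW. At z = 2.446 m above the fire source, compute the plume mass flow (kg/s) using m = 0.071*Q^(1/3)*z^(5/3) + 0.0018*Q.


Q^(1/3) = 11.996
z^(5/3) = 4.4405
First term = 0.071 * 11.996 * 4.4405 = 3.7819
Second term = 0.0018 * 1726.14 = 3.1071
m = 6.8890 kg/s

6.8890 kg/s


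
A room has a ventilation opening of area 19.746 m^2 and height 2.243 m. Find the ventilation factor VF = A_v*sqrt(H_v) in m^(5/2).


sqrt(H_v) = 1.4977
VF = 19.746 * 1.4977 = 29.573 m^(5/2)

29.573 m^(5/2)


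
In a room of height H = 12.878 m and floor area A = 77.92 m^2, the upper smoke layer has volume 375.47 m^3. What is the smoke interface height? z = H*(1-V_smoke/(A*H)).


V/(A*H) = 0.37418
1 - 0.37418 = 0.62582
z = 12.878 * 0.62582 = 8.0593 m

8.0593 m


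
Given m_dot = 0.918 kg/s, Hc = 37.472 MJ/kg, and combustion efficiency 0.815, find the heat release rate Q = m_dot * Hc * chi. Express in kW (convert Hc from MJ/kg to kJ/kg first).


Hc = 37.472 MJ/kg = 37.472 * 1000 kJ/kg = 37472 kJ/kg
Q = 0.918 kg/s * 37472 kJ/kg * 0.815 = 28035 kW

28035 kW


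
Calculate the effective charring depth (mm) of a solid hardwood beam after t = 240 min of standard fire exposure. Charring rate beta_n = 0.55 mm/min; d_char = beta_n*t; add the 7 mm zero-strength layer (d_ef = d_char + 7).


d_char = 0.55 * 240 = 132 mm
d_ef = 132 + 1.0*7 = 139 mm

139 mm


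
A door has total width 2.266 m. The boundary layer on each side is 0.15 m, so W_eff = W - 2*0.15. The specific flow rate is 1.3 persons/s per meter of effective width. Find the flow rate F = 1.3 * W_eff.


W_eff = 2.266 - 0.30 = 1.966 m
F = 1.3 * 1.966 = 2.5558 persons/s

2.5558 persons/s


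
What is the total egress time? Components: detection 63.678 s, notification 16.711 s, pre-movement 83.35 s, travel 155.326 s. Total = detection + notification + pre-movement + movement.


Total = 63.678 + 16.711 + 83.35 + 155.326 = 319.065 s

319.065 s


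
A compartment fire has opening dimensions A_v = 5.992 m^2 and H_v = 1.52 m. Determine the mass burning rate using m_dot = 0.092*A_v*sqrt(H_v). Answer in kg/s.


sqrt(H_v) = 1.2329
m_dot = 0.092 * 5.992 * 1.2329 = 0.67964 kg/s

0.67964 kg/s


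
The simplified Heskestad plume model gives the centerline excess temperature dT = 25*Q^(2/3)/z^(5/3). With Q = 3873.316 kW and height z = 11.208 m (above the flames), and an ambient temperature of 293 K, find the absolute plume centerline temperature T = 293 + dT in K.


Q^(2/3) = 246.64
z^(5/3) = 56.132
dT = 25 * 246.64 / 56.132 = 109.85 K
T = 293 + 109.85 = 402.85 K

402.85 K


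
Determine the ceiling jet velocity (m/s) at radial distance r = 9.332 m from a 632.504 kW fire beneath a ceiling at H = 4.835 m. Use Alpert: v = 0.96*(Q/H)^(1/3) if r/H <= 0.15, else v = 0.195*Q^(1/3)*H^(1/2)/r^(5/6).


r/H = 9.332 / 4.835 = 1.9301
r/H > 0.15, so v = 0.195*Q^(1/3)*H^(1/2)/r^(5/6)
Q^(1/3) = 8.5840
H^(1/2) = 2.1989
r^(5/6) = 6.4315
v = 0.195 * 8.5840 * 2.1989 / 6.4315 = 0.57228 m/s

0.57228 m/s


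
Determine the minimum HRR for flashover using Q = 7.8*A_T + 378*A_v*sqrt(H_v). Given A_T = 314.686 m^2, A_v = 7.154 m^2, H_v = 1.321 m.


7.8*A_T = 2454.6
sqrt(H_v) = 1.1493
378*A_v*sqrt(H_v) = 3108.1
Q = 2454.6 + 3108.1 = 5562.6 kW

5562.6 kW


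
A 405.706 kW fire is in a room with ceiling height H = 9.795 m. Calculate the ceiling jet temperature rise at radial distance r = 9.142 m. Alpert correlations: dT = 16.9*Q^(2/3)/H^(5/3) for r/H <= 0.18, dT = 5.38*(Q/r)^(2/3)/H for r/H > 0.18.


r/H = 9.142 / 9.795 = 0.93333
r/H > 0.18, so dT = 5.38*(Q/r)^(2/3)/H
Q/r = 44.378
(Q/r)^(2/3) = 12.535
dT = 5.38 * 12.535 / 9.795 = 6.8848 K

6.8848 K


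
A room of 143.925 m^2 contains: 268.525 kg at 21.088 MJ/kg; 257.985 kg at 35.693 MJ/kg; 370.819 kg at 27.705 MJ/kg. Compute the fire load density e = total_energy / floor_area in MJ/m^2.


Total energy = 268.525*21.088 + 257.985*35.693 + 370.819*27.705
= 5662.655 + 9208.259 + 10273.54
= 25144.45 MJ
e = 25144.45 / 143.925 = 174.71 MJ/m^2

174.71 MJ/m^2


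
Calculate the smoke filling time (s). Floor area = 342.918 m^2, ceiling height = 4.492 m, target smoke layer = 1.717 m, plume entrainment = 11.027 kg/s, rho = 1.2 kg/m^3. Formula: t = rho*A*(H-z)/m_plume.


H - z = 2.775 m
t = 1.2 * 342.918 * 2.775 / 11.027 = 103.56 s

103.56 s


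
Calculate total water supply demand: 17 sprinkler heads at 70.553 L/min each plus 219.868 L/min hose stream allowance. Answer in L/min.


Sprinkler demand = 17 * 70.553 = 1199.401 L/min
Total = 1199.401 + 219.868 = 1419.269 L/min

1419.269 L/min


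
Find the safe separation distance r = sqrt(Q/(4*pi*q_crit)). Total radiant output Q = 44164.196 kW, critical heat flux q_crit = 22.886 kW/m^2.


4*pi*q_crit = 287.59
Q/(4*pi*q_crit) = 153.56
r = sqrt(153.56) = 12.392 m

12.392 m


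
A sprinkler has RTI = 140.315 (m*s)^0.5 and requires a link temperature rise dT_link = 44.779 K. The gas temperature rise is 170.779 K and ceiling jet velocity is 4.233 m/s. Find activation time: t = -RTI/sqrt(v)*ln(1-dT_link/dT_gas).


dT_link/dT_gas = 0.26220
ln(1 - 0.26220) = -0.30409
t = -140.315 / sqrt(4.233) * -0.30409 = 20.739 s

20.739 s


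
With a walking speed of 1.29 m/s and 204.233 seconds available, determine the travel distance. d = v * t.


d = 1.29 * 204.233 = 263.46 m

263.46 m


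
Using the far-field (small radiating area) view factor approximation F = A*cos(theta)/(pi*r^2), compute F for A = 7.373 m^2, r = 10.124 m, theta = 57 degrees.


cos(57 deg) = 0.54464
pi*r^2 = 322.00
F = 7.373 * 0.54464 / 322.00 = 0.012471

0.012471


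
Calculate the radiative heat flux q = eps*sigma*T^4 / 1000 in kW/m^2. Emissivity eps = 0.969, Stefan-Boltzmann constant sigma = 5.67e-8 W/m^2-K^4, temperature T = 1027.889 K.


T^4 = 1.1163e+12
q = 0.969 * 5.67e-8 * 1.1163e+12 / 1000 = 61.333 kW/m^2

61.333 kW/m^2


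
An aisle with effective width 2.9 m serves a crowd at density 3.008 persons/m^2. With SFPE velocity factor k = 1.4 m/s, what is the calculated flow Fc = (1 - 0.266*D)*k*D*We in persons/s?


1 - 0.266*D = 1 - 0.266*3.008 = 0.19987
Fs = 0.19987 * 1.4 * 3.008 = 0.84170 persons/(s*m)
Fc = 0.84170 * 2.9 = 2.4409 persons/s

2.4409 persons/s


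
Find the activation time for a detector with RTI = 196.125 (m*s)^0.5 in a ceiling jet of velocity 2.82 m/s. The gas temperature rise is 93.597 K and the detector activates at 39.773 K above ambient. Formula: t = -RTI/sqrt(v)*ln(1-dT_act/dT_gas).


dT_act/dT_gas = 0.42494
ln(1 - 0.42494) = -0.55328
t = -196.125 / sqrt(2.82) * -0.55328 = 64.618 s

64.618 s


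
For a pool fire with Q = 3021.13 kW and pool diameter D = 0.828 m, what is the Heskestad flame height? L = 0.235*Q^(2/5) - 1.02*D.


Q^(2/5) = 24.664
0.235 * Q^(2/5) = 5.7961
1.02 * D = 0.84456
L = 4.9515 m

4.9515 m


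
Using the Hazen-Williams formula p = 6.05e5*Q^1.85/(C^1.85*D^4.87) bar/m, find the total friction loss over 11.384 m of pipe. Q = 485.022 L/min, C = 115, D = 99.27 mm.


Q^1.85 = 93038
C^1.85 = 6490.7
D^4.87 = 5.3028e+09
p/m = 0.0016354 bar/m
p_total = 0.0016354 * 11.384 = 0.018617 bar

0.018617 bar


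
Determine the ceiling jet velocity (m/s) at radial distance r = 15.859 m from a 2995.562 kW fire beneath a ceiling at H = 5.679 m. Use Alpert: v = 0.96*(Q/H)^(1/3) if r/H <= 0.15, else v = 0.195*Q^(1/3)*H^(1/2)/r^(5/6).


r/H = 15.859 / 5.679 = 2.7926
r/H > 0.15, so v = 0.195*Q^(1/3)*H^(1/2)/r^(5/6)
Q^(1/3) = 14.415
H^(1/2) = 2.3831
r^(5/6) = 10.005
v = 0.195 * 14.415 * 2.3831 / 10.005 = 0.66953 m/s

0.66953 m/s


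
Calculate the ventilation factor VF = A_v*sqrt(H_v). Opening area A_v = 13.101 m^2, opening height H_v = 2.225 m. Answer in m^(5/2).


sqrt(H_v) = 1.4916
VF = 13.101 * 1.4916 = 19.542 m^(5/2)

19.542 m^(5/2)


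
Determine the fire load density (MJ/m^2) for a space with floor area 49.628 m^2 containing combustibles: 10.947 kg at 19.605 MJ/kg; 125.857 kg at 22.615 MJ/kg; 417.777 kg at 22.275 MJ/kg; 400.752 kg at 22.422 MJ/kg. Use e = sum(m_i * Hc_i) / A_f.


Total energy = 10.947*19.605 + 125.857*22.615 + 417.777*22.275 + 400.752*22.422
= 214.6159 + 2846.256 + 9305.983 + 8985.661
= 21352.52 MJ
e = 21352.52 / 49.628 = 430.25 MJ/m^2

430.25 MJ/m^2


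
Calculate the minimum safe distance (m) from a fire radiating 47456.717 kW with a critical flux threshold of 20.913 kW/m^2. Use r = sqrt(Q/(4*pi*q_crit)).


4*pi*q_crit = 262.80
Q/(4*pi*q_crit) = 180.58
r = sqrt(180.58) = 13.438 m

13.438 m


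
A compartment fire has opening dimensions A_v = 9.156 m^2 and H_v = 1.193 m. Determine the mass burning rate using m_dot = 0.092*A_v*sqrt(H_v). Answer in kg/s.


sqrt(H_v) = 1.0922
m_dot = 0.092 * 9.156 * 1.0922 = 0.92006 kg/s

0.92006 kg/s


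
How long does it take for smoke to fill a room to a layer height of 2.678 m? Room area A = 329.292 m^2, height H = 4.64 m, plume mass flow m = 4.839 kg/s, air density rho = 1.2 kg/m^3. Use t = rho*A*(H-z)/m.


H - z = 1.962 m
t = 1.2 * 329.292 * 1.962 / 4.839 = 160.22 s

160.22 s


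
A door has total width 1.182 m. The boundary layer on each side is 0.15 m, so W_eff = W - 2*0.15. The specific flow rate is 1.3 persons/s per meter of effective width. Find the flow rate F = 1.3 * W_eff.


W_eff = 1.182 - 0.30 = 0.882 m
F = 1.3 * 0.882 = 1.1466 persons/s

1.1466 persons/s


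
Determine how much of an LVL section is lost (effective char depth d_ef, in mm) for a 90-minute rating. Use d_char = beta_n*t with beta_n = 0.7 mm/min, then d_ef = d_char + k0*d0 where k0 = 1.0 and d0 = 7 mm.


d_char = 0.7 * 90 = 63 mm
d_ef = 63 + 1.0*7 = 70 mm

70 mm


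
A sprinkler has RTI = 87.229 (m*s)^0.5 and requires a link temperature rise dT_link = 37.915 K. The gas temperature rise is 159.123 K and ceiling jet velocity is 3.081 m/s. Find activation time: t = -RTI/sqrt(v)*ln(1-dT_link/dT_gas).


dT_link/dT_gas = 0.23827
ln(1 - 0.23827) = -0.27217
t = -87.229 / sqrt(3.081) * -0.27217 = 13.526 s

13.526 s


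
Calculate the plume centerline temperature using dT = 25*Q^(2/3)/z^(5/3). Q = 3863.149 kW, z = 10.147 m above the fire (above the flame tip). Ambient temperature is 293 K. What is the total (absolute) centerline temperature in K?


Q^(2/3) = 246.20
z^(5/3) = 47.559
dT = 25 * 246.20 / 47.559 = 129.42 K
T = 293 + 129.42 = 422.42 K

422.42 K


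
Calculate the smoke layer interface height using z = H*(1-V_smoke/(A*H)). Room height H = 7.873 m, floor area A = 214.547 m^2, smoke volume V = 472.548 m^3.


V/(A*H) = 0.27976
1 - 0.27976 = 0.72024
z = 7.873 * 0.72024 = 5.6705 m

5.6705 m


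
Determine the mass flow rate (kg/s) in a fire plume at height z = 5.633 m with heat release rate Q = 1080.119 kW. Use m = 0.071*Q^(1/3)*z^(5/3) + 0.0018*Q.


Q^(1/3) = 10.260
z^(5/3) = 17.833
First term = 0.071 * 10.260 * 17.833 = 12.991
Second term = 0.0018 * 1080.119 = 1.9442
m = 14.935 kg/s

14.935 kg/s


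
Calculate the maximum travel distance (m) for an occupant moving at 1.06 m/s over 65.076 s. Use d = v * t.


d = 1.06 * 65.076 = 68.981 m

68.981 m


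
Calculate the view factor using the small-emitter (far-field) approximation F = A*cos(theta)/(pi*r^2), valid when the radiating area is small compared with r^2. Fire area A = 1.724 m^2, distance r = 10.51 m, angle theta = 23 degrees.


cos(23 deg) = 0.92050
pi*r^2 = 347.02
F = 1.724 * 0.92050 / 347.02 = 0.0045731

0.0045731


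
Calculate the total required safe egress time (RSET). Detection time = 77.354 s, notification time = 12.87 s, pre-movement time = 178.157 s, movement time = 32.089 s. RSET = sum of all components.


Total = 77.354 + 12.87 + 178.157 + 32.089 = 300.47 s

300.47 s


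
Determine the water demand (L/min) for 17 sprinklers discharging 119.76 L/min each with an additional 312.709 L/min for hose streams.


Sprinkler demand = 17 * 119.76 = 2035.92 L/min
Total = 2035.92 + 312.709 = 2348.629 L/min

2348.629 L/min


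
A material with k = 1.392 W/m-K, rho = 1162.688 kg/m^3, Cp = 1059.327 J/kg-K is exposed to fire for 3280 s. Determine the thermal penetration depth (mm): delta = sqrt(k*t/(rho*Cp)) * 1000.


alpha = 1.392 / (1162.688 * 1059.327) = 1.1302e-06 m^2/s
alpha * t = 0.0037070
delta = sqrt(0.0037070) * 1000 = 60.885 mm

60.885 mm


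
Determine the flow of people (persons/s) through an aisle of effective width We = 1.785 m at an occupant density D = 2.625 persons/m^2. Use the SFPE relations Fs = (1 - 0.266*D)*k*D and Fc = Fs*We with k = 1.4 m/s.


1 - 0.266*D = 1 - 0.266*2.625 = 0.30175
Fs = 0.30175 * 1.4 * 2.625 = 1.1089 persons/(s*m)
Fc = 1.1089 * 1.785 = 1.9794 persons/s

1.9794 persons/s


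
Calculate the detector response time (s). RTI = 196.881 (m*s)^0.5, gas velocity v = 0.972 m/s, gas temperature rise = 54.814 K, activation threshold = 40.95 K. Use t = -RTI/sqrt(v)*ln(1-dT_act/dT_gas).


dT_act/dT_gas = 0.74707
ln(1 - 0.74707) = -1.3747
t = -196.881 / sqrt(0.972) * -1.3747 = 274.51 s

274.51 s


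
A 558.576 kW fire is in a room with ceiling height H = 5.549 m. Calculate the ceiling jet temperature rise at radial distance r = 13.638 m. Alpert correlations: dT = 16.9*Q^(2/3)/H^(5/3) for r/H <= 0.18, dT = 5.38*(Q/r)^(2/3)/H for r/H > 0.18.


r/H = 13.638 / 5.549 = 2.4577
r/H > 0.18, so dT = 5.38*(Q/r)^(2/3)/H
Q/r = 40.957
(Q/r)^(2/3) = 11.882
dT = 5.38 * 11.882 / 5.549 = 11.520 K

11.520 K


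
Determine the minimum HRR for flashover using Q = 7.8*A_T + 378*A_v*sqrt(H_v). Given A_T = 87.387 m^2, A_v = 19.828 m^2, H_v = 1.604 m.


7.8*A_T = 681.62
sqrt(H_v) = 1.2665
378*A_v*sqrt(H_v) = 9492.3
Q = 681.62 + 9492.3 = 10174 kW

10174 kW


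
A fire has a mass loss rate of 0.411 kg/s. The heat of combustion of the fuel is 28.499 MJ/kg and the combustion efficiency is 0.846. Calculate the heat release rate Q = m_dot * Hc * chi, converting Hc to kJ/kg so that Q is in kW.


Hc = 28.499 MJ/kg = 28.499 * 1000 kJ/kg = 28499 kJ/kg
Q = 0.411 kg/s * 28499 kJ/kg * 0.846 = 9909.3 kW

9909.3 kW


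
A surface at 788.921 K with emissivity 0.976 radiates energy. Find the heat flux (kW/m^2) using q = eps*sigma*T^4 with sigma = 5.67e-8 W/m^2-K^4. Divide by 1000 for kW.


T^4 = 3.8738e+11
q = 0.976 * 5.67e-8 * 3.8738e+11 / 1000 = 21.437 kW/m^2

21.437 kW/m^2


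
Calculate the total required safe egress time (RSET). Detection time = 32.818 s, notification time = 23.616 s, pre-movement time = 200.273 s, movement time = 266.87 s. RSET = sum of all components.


Total = 32.818 + 23.616 + 200.273 + 266.87 = 523.577 s

523.577 s


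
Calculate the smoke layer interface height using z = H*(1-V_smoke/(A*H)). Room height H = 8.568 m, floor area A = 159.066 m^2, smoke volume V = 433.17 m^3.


V/(A*H) = 0.31783
1 - 0.31783 = 0.68217
z = 8.568 * 0.68217 = 5.8448 m

5.8448 m


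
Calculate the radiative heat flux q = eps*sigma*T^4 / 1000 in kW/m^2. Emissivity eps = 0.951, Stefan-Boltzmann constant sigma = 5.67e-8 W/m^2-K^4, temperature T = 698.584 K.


T^4 = 2.3816e+11
q = 0.951 * 5.67e-8 * 2.3816e+11 / 1000 = 12.842 kW/m^2

12.842 kW/m^2


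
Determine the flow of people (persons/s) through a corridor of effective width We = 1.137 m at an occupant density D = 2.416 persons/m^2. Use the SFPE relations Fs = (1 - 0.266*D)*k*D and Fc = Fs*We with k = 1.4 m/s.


1 - 0.266*D = 1 - 0.266*2.416 = 0.35734
Fs = 0.35734 * 1.4 * 2.416 = 1.2087 persons/(s*m)
Fc = 1.2087 * 1.137 = 1.3743 persons/s

1.3743 persons/s


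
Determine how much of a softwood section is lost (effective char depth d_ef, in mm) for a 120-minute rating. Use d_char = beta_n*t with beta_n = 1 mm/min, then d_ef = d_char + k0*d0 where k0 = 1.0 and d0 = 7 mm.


d_char = 1 * 120 = 120 mm
d_ef = 120 + 1.0*7 = 127 mm

127 mm


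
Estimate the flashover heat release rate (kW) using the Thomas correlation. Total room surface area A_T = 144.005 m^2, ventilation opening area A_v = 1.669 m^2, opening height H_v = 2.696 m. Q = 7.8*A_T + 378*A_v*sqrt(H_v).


7.8*A_T = 1123.239
sqrt(H_v) = 1.6420
378*A_v*sqrt(H_v) = 1035.9
Q = 1123.239 + 1035.9 = 2159.1 kW

2159.1 kW


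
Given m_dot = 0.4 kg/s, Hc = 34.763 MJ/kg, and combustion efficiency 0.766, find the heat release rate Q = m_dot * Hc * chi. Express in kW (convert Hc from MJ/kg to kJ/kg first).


Hc = 34.763 MJ/kg = 34.763 * 1000 kJ/kg = 34763 kJ/kg
Q = 0.4 kg/s * 34763 kJ/kg * 0.766 = 10651 kW

10651 kW


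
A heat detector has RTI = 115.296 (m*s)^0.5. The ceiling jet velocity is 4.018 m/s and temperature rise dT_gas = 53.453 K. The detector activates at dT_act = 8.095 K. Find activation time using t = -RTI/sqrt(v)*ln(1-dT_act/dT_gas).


dT_act/dT_gas = 0.15144
ln(1 - 0.15144) = -0.16422
t = -115.296 / sqrt(4.018) * -0.16422 = 9.4455 s

9.4455 s


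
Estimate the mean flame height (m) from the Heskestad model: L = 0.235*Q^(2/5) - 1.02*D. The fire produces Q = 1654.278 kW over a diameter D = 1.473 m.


Q^(2/5) = 19.384
0.235 * Q^(2/5) = 4.5552
1.02 * D = 1.5025
L = 3.0528 m

3.0528 m


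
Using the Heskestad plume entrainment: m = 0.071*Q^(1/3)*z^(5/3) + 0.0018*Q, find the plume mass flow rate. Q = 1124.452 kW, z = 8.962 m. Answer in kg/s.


Q^(1/3) = 10.399
z^(5/3) = 38.667
First term = 0.071 * 10.399 * 38.667 = 28.548
Second term = 0.0018 * 1124.452 = 2.0240
m = 30.572 kg/s

30.572 kg/s


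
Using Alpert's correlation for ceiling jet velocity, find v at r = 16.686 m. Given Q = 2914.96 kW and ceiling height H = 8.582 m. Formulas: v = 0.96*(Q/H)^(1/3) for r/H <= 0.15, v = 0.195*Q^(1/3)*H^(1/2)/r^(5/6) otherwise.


r/H = 16.686 / 8.582 = 1.9443
r/H > 0.15, so v = 0.195*Q^(1/3)*H^(1/2)/r^(5/6)
Q^(1/3) = 14.285
H^(1/2) = 2.9295
r^(5/6) = 10.438
v = 0.195 * 14.285 * 2.9295 / 10.438 = 0.78177 m/s

0.78177 m/s


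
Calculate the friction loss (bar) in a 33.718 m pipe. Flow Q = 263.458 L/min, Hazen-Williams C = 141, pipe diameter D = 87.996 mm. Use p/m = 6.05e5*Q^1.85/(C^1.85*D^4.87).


Q^1.85 = 30083
C^1.85 = 9463.6
D^4.87 = 2.9480e+09
p/m = 0.00065235 bar/m
p_total = 0.00065235 * 33.718 = 0.021996 bar

0.021996 bar


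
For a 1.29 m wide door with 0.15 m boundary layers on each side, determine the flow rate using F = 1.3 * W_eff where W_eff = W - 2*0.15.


W_eff = 1.29 - 0.30 = 0.99 m
F = 1.3 * 0.99 = 1.287 persons/s

1.287 persons/s
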